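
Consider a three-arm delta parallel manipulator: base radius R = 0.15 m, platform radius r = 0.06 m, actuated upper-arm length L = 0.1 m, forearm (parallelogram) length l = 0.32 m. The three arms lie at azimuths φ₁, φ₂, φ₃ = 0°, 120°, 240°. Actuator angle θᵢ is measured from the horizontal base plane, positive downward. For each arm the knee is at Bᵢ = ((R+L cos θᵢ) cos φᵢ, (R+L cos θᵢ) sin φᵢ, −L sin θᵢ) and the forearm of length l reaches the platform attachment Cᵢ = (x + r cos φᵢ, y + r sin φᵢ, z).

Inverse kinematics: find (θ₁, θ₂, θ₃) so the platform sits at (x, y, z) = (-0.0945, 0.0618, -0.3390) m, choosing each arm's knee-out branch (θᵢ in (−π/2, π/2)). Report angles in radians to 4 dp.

θ₁ = 1.3966, θ₂ = 0.3494, θ₃ = 0.9600

arm 1 (φ=0.0°): x'=-0.0945, y'=0.0618
  A=0.1845, B=-0.3390, C=(l²−L²−A²−y'²−z²)/(2L)=-0.3019
  γ=atan2(-0.3390,0.1845)=-1.0724;  ψ=arccos(-0.7822)=2.4690;  θ1=γ+ψ≈1.3966
φ2=120.0° → target in arm frame (0.1008, 0.0509)
  A cos θ + B sin θ = C:  -0.0108·cos θ + -0.3390·sin θ = -0.1262
  γ=atan2(-0.3390,-0.0108)=-1.6026;  ψ=arccos(-0.3720)=1.9519;  θ2=γ+ψ≈0.3494
rotate P by −φ3: (-0.0063, -0.1127, -0.3390)
  A=0.0963, B=-0.3390, C=(l²−L²−A²−y'²−z²)/(2L)=-0.2225
  √(A²+B²)=0.3524;  θ3 = -1.2941+2.2541 ≈ 0.9600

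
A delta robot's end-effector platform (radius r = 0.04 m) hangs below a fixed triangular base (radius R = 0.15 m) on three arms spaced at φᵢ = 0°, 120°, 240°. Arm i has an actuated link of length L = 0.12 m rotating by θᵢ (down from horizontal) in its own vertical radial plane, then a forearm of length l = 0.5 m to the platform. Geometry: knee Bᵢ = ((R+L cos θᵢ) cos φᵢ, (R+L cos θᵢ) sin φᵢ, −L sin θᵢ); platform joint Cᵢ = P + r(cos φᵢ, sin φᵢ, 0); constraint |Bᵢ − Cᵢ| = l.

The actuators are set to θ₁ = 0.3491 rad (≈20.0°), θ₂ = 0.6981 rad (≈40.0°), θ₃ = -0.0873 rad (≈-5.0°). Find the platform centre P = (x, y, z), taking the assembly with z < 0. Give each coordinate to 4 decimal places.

arm 1 at φ=0.0°: (R−r)+L cos θ1 = 0.2228;  O1 = (0.2228, 0.0000, -0.0410)
O2 = (0.2019·cos120.0°, 0.2019·sin120.0°, -0.0771) = (-0.1010, 0.1749, -0.0771)
arm 3 at φ=240.0°: (R−r)+L cos θ3 = 0.2295;  O3 = (-0.1148, -0.1988, 0.0105)
|O₂|²−|O₁|² = -0.0046;  |O₃|²−|O₁|² = 0.0015
linear system: -0.6475x+0.3497y = -0.0046−-0.0722z; -0.6751x+-0.3976y = 0.0015−0.1030z
Cramer: x(z) = 0.0026+0.0149z;  y(z) = -0.0082+0.2339z
into |P−O₁|² = l²: 1.0549z² + 0.0717z + -0.1998 = 0;  Δ = 0.8482;  z = -0.4705 or 0.4025 → z<0 root = -0.4705
x = -0.0044, y = -0.1183

(-0.0044, -0.1183, -0.4705)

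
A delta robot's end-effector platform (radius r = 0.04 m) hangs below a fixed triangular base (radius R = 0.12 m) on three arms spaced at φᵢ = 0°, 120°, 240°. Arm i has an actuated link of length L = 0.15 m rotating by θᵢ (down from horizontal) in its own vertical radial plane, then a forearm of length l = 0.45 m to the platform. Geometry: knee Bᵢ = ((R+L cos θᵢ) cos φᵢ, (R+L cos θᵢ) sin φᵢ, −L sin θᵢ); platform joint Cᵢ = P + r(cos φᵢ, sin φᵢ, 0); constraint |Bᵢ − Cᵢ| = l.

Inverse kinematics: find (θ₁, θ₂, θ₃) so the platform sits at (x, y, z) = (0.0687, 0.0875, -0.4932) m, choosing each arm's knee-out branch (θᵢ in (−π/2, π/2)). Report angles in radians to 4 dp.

φ1=0.0° → target in arm frame (0.0687, 0.0875)
  A=0.0113, B=-0.4932, C=(l²−L²−A²−y'²−z²)/(2L)=-0.2368
  γ=atan2(-0.4932,0.0113)=-1.5479;  ψ=arccos(-0.4799)=2.0714;  θ1=γ+ψ≈0.5235
φ2=120.0° → target in arm frame (0.0414, -0.1032)
  e−x'=0.0386;  (l²−L²−(e−x')²−y'²−z²)/2L = -0.2513
  √(A²+B²)=0.4947;  θ2 = -1.4927+2.1037 ≈ 0.6109
φ3=240.0° → target in arm frame (-0.1101, 0.0157)
  e−x'=0.1901;  (l²−L²−(e−x')²−y'²−z²)/2L = -0.3321
  θ3 = atan2(B,A) + arccos(C/0.5286) = 1.0474

θ₁ = 0.5235, θ₂ = 0.6109, θ₃ = 1.0474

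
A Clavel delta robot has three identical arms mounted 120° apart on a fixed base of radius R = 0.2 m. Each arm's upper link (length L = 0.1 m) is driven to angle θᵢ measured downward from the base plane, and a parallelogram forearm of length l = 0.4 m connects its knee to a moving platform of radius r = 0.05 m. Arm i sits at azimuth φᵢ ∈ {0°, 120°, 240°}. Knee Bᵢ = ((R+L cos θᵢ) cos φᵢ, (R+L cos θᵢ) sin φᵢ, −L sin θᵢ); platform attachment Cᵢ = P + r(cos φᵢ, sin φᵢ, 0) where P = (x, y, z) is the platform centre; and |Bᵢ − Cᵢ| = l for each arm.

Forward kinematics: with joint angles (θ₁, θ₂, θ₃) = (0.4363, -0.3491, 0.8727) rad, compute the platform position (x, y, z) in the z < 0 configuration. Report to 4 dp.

arm 1 at φ=0.0°: e+L cos θ1 = 0.2406;  centre 1 = (0.2406, 0.0000, -0.0423)
φ2=120.0°: virtual centre (-0.1220, 0.2113, 0.0342), radius l
arm 3 at φ=240.0°: e+L cos θ3 = 0.2143;  centre 3 = (-0.1071, -0.1856, -0.0766)
subtract pairs → two planes through P
[-0.7252 0.4226 0.1529]·P = 0.0010;  [-0.6955 -0.3711 -0.0687]·P = -0.0079
det = 0.5631;  x = 0.0053+0.0492z,  y = 0.0114+-0.2774z
sphere 1 gives Az²+Bz+C=0 with A=1.0794, B=0.0550, C=-0.1027;  B²−4AC=0.4464;  roots -0.3350, 0.2840;  negative root z = -0.3350
x = -0.0112, y = 0.1043

(-0.0112, 0.1043, -0.3350)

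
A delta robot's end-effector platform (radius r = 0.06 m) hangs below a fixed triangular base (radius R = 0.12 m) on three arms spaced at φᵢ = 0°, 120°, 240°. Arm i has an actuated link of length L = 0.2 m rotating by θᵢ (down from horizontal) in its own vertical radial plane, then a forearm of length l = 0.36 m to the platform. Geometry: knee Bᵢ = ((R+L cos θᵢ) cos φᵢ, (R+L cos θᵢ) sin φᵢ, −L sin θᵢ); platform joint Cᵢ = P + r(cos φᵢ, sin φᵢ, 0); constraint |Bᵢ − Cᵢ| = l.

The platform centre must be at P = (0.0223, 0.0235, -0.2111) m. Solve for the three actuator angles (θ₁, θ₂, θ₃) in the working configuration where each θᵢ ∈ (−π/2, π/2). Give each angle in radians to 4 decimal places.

θ₁ = -0.3492, θ₂ = -0.2619, θ₃ = -0.0001

φ1=0.0° → target in arm frame (0.0223, 0.0235)
  A=0.0377, B=-0.2111, C=(l²−L²−A²−y'²−z²)/(2L)=0.1077
  √(A²+B²)=0.2144;  θ1 = -1.3941+1.0448 ≈ -0.3492
φ2=120.0° → target in arm frame (0.0092, -0.0311)
  A cos θ + B sin θ = C:  0.0508·cos θ + -0.2111·sin θ = 0.1037
  γ=atan2(-0.2111,0.0508)=-1.3346;  ψ=arccos(0.4777)=1.0727;  θ2=γ+ψ≈-0.2619
arm 3 (φ=240.0°): x'=-0.0315, y'=0.0076
  A=0.0915, B=-0.2111, C=(l²−L²−A²−y'²−z²)/(2L)=0.0915
  θ3 = atan2(B,A) + arccos(C/0.2301) = -0.0001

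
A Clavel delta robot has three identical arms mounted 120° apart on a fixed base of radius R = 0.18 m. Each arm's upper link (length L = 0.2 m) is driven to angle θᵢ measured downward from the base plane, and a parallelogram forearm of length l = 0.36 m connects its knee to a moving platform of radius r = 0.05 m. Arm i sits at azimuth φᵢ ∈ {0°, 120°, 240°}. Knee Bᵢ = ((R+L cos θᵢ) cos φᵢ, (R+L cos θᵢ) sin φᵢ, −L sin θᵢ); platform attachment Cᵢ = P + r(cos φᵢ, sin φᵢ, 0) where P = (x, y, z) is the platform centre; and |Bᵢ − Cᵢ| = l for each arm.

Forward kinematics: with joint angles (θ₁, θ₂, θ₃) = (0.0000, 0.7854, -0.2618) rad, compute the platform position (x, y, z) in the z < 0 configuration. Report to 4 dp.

arm 1 at φ=0.0°: ρ1 = 0.3300;  centre 1 = (0.3300, 0.0000, 0.0000)
φ2=120.0°: virtual centre (-0.1357, 0.2351, -0.1414), radius l
arm 3 at φ=240.0°: ρ3 = 0.3232;  centre 3 = (-0.1616, -0.2799, 0.0518)
eliminate P² terms by subtracting sphere 1 from 2 and 3
[-0.9314 0.4701 -0.2828]·P = -0.0152;  [-0.9832 -0.5598 0.1035]·P = -0.0018
Cramer: x(z) = 0.0095-0.1115z;  y(z) = -0.0135+0.3808z
sphere 1 gives Az²+Bz+C=0 with A=1.1574, B=0.0611, C=-0.0267;  B²−4AC=0.1274;  roots -0.1806, 0.1278;  negative root z = -0.1806
x = 0.0296, y = -0.0823

(0.0296, -0.0823, -0.1806)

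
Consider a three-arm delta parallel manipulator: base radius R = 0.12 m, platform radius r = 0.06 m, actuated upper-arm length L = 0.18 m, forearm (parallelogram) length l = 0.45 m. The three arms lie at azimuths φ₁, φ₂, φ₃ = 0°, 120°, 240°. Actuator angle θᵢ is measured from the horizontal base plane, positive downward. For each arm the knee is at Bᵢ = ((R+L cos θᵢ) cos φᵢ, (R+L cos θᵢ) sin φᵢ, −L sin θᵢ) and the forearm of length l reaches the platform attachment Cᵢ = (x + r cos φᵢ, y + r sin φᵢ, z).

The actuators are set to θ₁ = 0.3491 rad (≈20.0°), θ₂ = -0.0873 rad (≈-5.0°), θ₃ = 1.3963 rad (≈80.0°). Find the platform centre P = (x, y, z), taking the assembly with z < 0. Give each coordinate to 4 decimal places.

(0.0973, 0.3033, -0.3667)

arm 1 at φ=0.0°: e+L cos θ1 = 0.2291;  O1 = (0.2291, 0.0000, -0.0616)
O2 = (0.2393·cos120.0°, 0.2393·sin120.0°, 0.0157) = (-0.1197, 0.2073, 0.0157)
O3 = (0.0913·cos240.0°, 0.0913·sin240.0°, -0.1773) = (-0.0456, -0.0790, -0.1773)
|O₂|²−|O₁|² = 0.0012;  |O₃|²−|O₁|² = -0.0165
[-0.6976 0.4145 0.1545]·P = 0.0012;  [-0.5495 -0.1580 -0.2314]·P = -0.0165
Cramer: x(z) = 0.0197-0.2115z;  y(z) = 0.0361-0.7287z
sphere 1 gives Az²+Bz+C=0 with A=1.5758, B=0.1591, C=-0.1535;  B²−4AC=0.9931;  roots -0.3667, 0.2657;  negative root z = -0.3667
x = 0.0973, y = 0.3033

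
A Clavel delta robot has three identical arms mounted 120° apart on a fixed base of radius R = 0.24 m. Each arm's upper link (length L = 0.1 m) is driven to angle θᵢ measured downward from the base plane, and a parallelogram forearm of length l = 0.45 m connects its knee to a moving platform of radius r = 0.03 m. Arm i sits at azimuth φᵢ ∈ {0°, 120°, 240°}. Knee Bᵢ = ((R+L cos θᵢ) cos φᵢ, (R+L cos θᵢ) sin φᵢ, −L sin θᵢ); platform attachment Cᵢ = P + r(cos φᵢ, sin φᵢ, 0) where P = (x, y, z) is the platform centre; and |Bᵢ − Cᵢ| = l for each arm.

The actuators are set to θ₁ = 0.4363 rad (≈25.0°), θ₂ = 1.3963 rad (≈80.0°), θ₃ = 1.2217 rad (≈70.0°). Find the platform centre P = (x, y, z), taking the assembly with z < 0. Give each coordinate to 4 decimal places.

centre 1 = (0.3006·cos0.0°, 0.3006·sin0.0°, -0.0423) = (0.3006, 0.0000, -0.0423)
centre 2 = (0.2274·cos120.0°, 0.2274·sin120.0°, -0.0985) = (-0.1137, 0.1969, -0.0985)
arm 3 at φ=240.0°: (R−r)+L cos θ3 = 0.2442;  centre 3 = (-0.1221, -0.2115, -0.0940)
eliminate P² terms by subtracting sphere 1 from 2 and 3
plane₁₂: -0.8286x+0.3938y+-0.1124z = -0.0308
det = 0.6834;  x = 0.0327+-0.1292z,  y = -0.0093+0.0137z
into |P−centre ₁|² = l²: 1.0169z² + 0.1535z + -0.1288 = 0;  Δ = 0.5476;  z = -0.4393 or 0.2884 → z<0 root = -0.4393
x = 0.0895, y = -0.0154

(0.0895, -0.0154, -0.4393)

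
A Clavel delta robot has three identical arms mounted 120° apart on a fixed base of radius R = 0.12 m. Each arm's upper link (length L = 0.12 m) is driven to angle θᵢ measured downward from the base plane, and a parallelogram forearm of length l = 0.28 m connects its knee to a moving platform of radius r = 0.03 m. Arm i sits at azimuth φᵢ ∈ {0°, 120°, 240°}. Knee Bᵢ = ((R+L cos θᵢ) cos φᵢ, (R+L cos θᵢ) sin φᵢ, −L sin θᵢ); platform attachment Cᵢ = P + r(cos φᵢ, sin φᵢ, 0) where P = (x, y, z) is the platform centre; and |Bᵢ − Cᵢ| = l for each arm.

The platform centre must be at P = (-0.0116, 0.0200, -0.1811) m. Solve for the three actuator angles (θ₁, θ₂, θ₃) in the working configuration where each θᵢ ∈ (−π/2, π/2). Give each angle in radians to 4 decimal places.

θ₁ = 0.0878, θ₂ = -0.2612, θ₃ = 0.0870

φ1=0.0° → target in arm frame (-0.0116, 0.0200)
  A cos θ + B sin θ = C:  0.1016·cos θ + -0.1811·sin θ = 0.0853
  γ=atan2(-0.1811,0.1016)=-1.0595;  ψ=arccos(0.4109)=1.1473;  θ1=γ+ψ≈0.0878
rotate P by −φ2: (0.0231, 0.0000, -0.1811)
  A cos θ + B sin θ = C:  0.0669·cos θ + -0.1811·sin θ = 0.1114
  θ2 = atan2(B,A) + arccos(C/0.1931) = -0.2612
arm 3 (φ=240.0°): x'=-0.0115, y'=-0.0200
  A cos θ + B sin θ = C:  0.1015·cos θ + -0.1811·sin θ = 0.0854
  √(A²+B²)=0.2076;  θ3 = -1.0599+1.1469 ≈ 0.0870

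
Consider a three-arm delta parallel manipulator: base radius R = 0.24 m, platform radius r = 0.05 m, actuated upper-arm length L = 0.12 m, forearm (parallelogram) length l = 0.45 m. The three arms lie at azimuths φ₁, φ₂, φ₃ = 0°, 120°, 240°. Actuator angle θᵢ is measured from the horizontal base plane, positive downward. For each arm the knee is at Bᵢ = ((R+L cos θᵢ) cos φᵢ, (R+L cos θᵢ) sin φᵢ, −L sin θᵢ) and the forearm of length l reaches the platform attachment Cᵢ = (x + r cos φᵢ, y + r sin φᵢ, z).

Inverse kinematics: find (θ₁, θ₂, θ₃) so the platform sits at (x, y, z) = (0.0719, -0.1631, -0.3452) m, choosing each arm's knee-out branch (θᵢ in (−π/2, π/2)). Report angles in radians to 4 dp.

θ₁ = -0.0005, θ₂ = 1.3961, θ₃ = -0.2618

arm 1 (φ=0.0°): x'=0.0719, y'=-0.1631
  A=0.1181, B=-0.3452, C=(l²−L²−A²−y'²−z²)/(2L)=0.1183
  θ1 = atan2(B,A) + arccos(C/0.3648) = -0.0005
rotate P by −φ2: (-0.1772, 0.0193, -0.3452)
  A=0.3672, B=-0.3452, C=(l²−L²−A²−y'²−z²)/(2L)=-0.2761
  γ=atan2(-0.3452,0.3672)=-0.7545;  ψ=arccos(-0.5479)=2.1506;  θ2=γ+ψ≈1.3961
arm 3 (φ=240.0°): x'=0.1053, y'=0.1438
  A cos θ + B sin θ = C:  0.0847·cos θ + -0.3452·sin θ = 0.1712
  √(A²+B²)=0.3554;  θ3 = -1.3302+1.0684 ≈ -0.2618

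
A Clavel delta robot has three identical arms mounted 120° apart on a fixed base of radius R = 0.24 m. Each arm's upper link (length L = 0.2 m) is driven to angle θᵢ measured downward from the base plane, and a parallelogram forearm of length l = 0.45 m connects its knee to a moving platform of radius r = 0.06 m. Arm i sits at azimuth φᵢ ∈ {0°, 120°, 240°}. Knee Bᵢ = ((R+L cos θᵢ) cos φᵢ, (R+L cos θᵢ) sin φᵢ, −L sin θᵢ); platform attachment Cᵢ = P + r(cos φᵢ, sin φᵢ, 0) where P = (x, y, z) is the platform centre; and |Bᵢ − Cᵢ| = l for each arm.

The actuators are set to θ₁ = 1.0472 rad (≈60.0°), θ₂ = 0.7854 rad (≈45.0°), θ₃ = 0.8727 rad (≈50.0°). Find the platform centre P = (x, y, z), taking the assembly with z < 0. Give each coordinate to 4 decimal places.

(-0.0430, 0.0142, -0.4862)

S1 = (0.2800·cos0.0°, 0.2800·sin0.0°, -0.1732) = (0.2800, 0.0000, -0.1732)
φ2=120.0°: virtual centre (-0.1607, 0.2784, -0.1414), radius l
φ3=240.0°: virtual centre (-0.1543, -0.2672, -0.1532), radius l
|S₂|²−|S₁|² = 0.0149;  |S₃|²−|S₁|² = 0.0103
plane₁₂: -0.8814x+0.5567y+0.0636z = 0.0149
det = 0.9546;  x = -0.0143+0.0589z,  y = 0.0041+-0.0209z
into |P−S₁|² = l²: 1.0039z² + 0.3116z + -0.0858 = 0;  Δ = 0.4418;  z = -0.4862 or 0.1759 → z<0 root = -0.4862
x = -0.0430, y = 0.0142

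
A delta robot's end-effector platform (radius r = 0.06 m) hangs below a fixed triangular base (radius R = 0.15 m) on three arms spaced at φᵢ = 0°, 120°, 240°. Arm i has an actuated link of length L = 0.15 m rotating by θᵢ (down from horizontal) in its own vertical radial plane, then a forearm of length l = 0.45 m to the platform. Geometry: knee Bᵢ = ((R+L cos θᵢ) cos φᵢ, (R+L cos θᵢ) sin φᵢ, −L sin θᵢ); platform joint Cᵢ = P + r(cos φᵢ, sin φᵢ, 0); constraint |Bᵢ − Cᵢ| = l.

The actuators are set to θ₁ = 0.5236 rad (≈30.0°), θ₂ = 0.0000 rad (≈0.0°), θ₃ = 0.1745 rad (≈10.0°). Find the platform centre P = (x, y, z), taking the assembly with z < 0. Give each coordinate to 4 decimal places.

(-0.0798, 0.0261, -0.4097)

centre 1 = (0.2199·cos0.0°, 0.2199·sin0.0°, -0.0750) = (0.2199, 0.0000, -0.0750)
arm 2 at φ=120.0°: (R−r)+L cos θ2 = 0.2400;  centre 2 = (-0.1200, 0.2078, 0.0000)
φ3=240.0°: virtual centre (-0.1189, -0.2059, -0.0260), radius l
|centre ₂|²−|centre ₁|² = 0.0036;  |centre ₃|²−|centre ₁|² = 0.0032
[-0.6798 0.4157 0.1500]·P = 0.0036;  [-0.6775 -0.4117 0.0979]·P = 0.0032
det = 0.5616;  x = -0.0050+0.1825z,  y = 0.0005+-0.0624z
sphere 1 gives Az²+Bz+C=0 with A=1.0372, B=0.0679, C=-0.1463;  B²−4AC=0.6115;  roots -0.4097, 0.3443;  negative root z = -0.4097
x = -0.0798, y = 0.0261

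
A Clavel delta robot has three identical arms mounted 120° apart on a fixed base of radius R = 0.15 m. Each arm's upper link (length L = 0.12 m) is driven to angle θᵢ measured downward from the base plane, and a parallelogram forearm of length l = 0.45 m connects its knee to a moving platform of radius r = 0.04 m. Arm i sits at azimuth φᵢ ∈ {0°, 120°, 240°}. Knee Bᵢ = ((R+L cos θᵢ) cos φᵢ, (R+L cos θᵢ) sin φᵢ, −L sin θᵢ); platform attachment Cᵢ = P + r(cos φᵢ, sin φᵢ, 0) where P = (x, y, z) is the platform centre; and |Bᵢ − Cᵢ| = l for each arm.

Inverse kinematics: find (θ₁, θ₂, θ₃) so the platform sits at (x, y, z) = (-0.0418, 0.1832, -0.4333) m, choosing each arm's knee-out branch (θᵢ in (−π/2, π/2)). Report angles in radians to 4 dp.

θ₁ = 0.8728, θ₂ = -0.0874, θ₃ = 1.2215

rotate P by −φ1: (-0.0418, 0.1832, -0.4333)
  A=0.1518, B=-0.4333, C=(l²−L²−A²−y'²−z²)/(2L)=-0.2344
  θ1 = atan2(B,A) + arccos(C/0.4591) = 0.8728
arm 2 (φ=120.0°): x'=0.1796, y'=-0.0554
  e−x'=-0.0696;  (l²−L²−(e−x')²−y'²−z²)/2L = -0.0315
  γ=atan2(-0.4333,-0.0696)=-1.7300;  ψ=arccos(-0.0717)=1.6426;  θ2=γ+ψ≈-0.0874
rotate P by −φ3: (-0.1378, -0.1278, -0.4333)
  A cos θ + B sin θ = C:  0.2478·cos θ + -0.4333·sin θ = -0.3224
  γ=atan2(-0.4333,0.2478)=-1.0514;  ψ=arccos(-0.6458)=2.2729;  θ3=γ+ψ≈1.2215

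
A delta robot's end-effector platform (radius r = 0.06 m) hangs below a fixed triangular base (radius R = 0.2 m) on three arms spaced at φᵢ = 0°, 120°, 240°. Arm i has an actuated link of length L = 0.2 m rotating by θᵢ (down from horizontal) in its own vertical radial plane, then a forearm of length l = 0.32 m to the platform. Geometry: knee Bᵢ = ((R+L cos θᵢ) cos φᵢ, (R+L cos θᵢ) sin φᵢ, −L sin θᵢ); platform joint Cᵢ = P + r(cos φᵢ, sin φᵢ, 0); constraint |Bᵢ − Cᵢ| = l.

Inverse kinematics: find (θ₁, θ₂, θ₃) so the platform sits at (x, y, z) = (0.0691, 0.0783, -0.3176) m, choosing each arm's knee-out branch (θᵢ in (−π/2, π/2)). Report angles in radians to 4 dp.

θ₁ = 0.6108, θ₂ = 0.7856, θ₃ = 1.3091

φ1=0.0° → target in arm frame (0.0691, 0.0783)
  e−x'=0.0709;  (l²−L²−(e−x')²−y'²−z²)/2L = -0.1241
  √(A²+B²)=0.3254;  θ1 = -1.3512+1.9620 ≈ 0.6108
arm 2 (φ=120.0°): x'=0.0333, y'=-0.0990
  e−x'=0.1067;  (l²−L²−(e−x')²−y'²−z²)/2L = -0.1492
  √(A²+B²)=0.3351;  θ2 = -1.2466+2.0322 ≈ 0.7856
arm 3 (φ=240.0°): x'=-0.1024, y'=0.0207
  e−x'=0.2424;  (l²−L²−(e−x')²−y'²−z²)/2L = -0.2441
  √(A²+B²)=0.3995;  θ3 = -0.9190+2.2281 ≈ 1.3091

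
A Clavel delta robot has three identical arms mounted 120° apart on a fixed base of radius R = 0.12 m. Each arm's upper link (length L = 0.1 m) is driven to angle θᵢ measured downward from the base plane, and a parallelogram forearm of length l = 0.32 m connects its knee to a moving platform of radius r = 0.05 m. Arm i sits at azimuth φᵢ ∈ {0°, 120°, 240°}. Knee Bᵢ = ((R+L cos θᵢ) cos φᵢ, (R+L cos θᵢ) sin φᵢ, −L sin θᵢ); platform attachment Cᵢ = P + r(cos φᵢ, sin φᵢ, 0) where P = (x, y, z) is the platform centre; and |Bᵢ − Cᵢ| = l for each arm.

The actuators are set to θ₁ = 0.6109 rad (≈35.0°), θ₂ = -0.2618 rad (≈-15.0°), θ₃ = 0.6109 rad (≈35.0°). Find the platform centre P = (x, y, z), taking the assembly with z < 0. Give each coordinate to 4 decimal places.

(-0.0515, 0.0892, -0.2877)

φ1=0.0°: virtual centre (0.1519, 0.0000, -0.0574), radius l
S2 = (0.1666·cos120.0°, 0.1666·sin120.0°, 0.0259) = (-0.0833, 0.1443, 0.0259)
S3 = (0.1519·cos240.0°, 0.1519·sin240.0°, -0.0574) = (-0.0760, -0.1316, -0.0574)
|S₂|²−|S₁|² = 0.0021;  |S₃|²−|S₁|² = 0.0000
[-0.4704 0.2885 0.1665]·P = 0.0021;  [-0.4557 -0.2631 0.0000]·P = 0.0000
det = 0.2553;  x = -0.0021+0.1716z,  y = 0.0037+-0.2972z
sphere 1 gives Az²+Bz+C=0 with A=1.1178, B=0.0597, C=-0.0754;  B²−4AC=0.3406;  roots -0.2877, 0.2343;  negative root z = -0.2877
x = -0.0515, y = 0.0892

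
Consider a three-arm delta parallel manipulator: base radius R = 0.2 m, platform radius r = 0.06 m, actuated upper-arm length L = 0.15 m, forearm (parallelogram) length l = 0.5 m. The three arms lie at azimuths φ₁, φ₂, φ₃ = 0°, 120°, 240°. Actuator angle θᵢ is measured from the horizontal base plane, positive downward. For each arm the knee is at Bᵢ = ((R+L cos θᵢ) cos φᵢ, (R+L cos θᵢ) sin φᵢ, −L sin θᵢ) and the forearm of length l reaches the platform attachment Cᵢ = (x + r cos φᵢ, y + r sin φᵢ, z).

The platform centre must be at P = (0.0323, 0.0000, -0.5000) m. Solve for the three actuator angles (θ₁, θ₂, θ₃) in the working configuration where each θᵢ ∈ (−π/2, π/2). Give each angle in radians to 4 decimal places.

θ₁ = 0.4363, θ₂ = 0.6109, θ₃ = 0.6109

rotate P by −φ1: (0.0323, 0.0000, -0.5000)
  e−x'=0.1077;  (l²−L²−(e−x')²−y'²−z²)/2L = -0.1137
  √(A²+B²)=0.5115;  θ1 = -1.3586+1.7949 ≈ 0.4363
arm 2 (φ=120.0°): x'=-0.0161, y'=-0.0280
  A cos θ + B sin θ = C:  0.1562·cos θ + -0.5000·sin θ = -0.1589
  √(A²+B²)=0.5238;  θ2 = -1.2681+1.8790 ≈ 0.6109
rotate P by −φ3: (-0.0162, 0.0280, -0.5000)
  e−x'=0.1562;  (l²−L²−(e−x')²−y'²−z²)/2L = -0.1589
  γ=atan2(-0.5000,0.1562)=-1.2681;  ψ=arccos(-0.3033)=1.8790;  θ3=γ+ψ≈0.6109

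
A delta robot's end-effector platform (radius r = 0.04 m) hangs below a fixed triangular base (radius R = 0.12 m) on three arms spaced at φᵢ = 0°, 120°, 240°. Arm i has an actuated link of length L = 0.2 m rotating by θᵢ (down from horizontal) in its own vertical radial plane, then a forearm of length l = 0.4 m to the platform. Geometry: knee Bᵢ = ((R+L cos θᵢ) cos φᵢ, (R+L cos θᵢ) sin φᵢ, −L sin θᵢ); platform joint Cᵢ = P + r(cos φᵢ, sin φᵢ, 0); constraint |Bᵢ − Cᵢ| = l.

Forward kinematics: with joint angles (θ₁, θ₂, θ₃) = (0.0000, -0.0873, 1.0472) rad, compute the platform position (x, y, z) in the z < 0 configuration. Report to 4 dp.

(0.0894, 0.1768, -0.3040)

arm 1 at φ=0.0°: (R−r)+L cos θ1 = 0.2800;  O1 = (0.2800, 0.0000, 0.0000)
arm 2 at φ=120.0°: (R−r)+L cos θ2 = 0.2792;  O2 = (-0.1396, 0.2418, 0.0174)
O3 = (0.1800·cos240.0°, 0.1800·sin240.0°, -0.1732) = (-0.0900, -0.1559, -0.1732)
subtract pairs → two planes through P
[-0.8392 0.4837 0.0349]·P = -0.0001;  [-0.7400 -0.3118 -0.3464]·P = -0.0160
det = 0.6196;  x = 0.0126+-0.2529z,  y = 0.0215+-0.5109z
sphere 1 gives Az²+Bz+C=0 with A=1.3250, B=0.1133, C=-0.0880;  B²−4AC=0.4793;  roots -0.3040, 0.2185;  negative root z = -0.3040
x = 0.0894, y = 0.1768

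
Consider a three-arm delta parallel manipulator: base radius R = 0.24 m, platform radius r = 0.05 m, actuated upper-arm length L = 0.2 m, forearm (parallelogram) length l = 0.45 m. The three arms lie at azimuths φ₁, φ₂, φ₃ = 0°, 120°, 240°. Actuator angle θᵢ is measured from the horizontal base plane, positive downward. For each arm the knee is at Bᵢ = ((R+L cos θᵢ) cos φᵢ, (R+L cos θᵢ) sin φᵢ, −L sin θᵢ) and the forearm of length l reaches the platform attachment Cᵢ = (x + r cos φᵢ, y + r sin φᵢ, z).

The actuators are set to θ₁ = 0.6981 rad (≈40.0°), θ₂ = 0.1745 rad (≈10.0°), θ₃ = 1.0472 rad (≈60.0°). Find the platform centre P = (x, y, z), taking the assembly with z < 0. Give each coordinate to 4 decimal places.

φ1=0.0°: virtual centre (0.3432, 0.0000, -0.1286), radius l
O2 = (0.3870·cos120.0°, 0.3870·sin120.0°, -0.0347) = (-0.1935, 0.3351, -0.0347)
arm 3 at φ=240.0°: e+L cos θ3 = 0.2900;  O3 = (-0.1450, -0.2511, -0.1732)
eliminate P² terms by subtracting sphere 1 from 2 and 3
[-1.0734 0.6702 0.1877]·P = 0.0166;  [-0.9764 -0.5023 -0.0893]·P = -0.0202
det = 1.1936;  x = 0.0044+0.0288z,  y = 0.0318+-0.2338z
into |P−O₁|² = l²: 1.0555z² + 0.2227z + -0.0701 = 0;  Δ = 0.3457;  z = -0.3840 or 0.1730 → z<0 root = -0.3840
x = -0.0067, y = 0.1216

(-0.0067, 0.1216, -0.3840)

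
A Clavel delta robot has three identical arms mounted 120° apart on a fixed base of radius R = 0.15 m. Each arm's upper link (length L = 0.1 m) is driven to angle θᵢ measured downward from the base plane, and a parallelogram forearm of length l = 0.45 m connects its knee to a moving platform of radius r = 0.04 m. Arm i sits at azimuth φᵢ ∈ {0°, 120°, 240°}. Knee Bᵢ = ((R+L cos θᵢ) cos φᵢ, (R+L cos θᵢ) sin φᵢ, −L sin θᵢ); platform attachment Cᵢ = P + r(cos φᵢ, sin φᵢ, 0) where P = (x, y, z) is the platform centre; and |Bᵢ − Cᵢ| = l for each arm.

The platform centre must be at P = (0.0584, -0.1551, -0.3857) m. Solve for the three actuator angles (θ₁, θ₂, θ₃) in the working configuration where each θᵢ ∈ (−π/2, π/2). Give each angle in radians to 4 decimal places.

φ1=0.0° → target in arm frame (0.0584, -0.1551)
  e−x'=0.0516;  (l²−L²−(e−x')²−y'²−z²)/2L = 0.0851
  θ1 = atan2(B,A) + arccos(C/0.3891) = -0.0874
rotate P by −φ2: (-0.1635, 0.0270, -0.3857)
  A=0.2735, B=-0.3857, C=(l²−L²−A²−y'²−z²)/(2L)=-0.1590
  γ=atan2(-0.3857,0.2735)=-0.9540;  ψ=arccos(-0.3363)=1.9138;  θ2=γ+ψ≈0.9599
φ3=240.0° → target in arm frame (0.1051, 0.1281)
  A=0.0049, B=-0.3857, C=(l²−L²−A²−y'²−z²)/(2L)=0.1365
  γ=atan2(-0.3857,0.0049)=-1.5581;  ψ=arccos(0.3538)=1.2091;  θ3=γ+ψ≈-0.3490

θ₁ = -0.0874, θ₂ = 0.9599, θ₃ = -0.3490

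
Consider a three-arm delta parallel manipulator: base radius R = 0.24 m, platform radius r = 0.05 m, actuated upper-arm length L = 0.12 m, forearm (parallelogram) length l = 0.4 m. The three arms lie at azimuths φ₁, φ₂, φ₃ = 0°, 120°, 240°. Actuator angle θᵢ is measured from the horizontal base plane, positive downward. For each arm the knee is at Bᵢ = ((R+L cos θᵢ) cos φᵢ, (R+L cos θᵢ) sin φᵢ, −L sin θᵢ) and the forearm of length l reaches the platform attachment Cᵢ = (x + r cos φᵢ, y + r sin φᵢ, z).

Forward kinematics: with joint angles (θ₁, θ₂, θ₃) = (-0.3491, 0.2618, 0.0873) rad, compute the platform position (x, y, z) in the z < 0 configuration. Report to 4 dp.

arm 1 at φ=0.0°: (R−r)+L cos θ1 = 0.3028;  O1 = (0.3028, 0.0000, 0.0410)
φ2=120.0°: virtual centre (-0.1530, 0.2649, -0.0311), radius l
φ3=240.0°: virtual centre (-0.1548, -0.2681, -0.0105), radius l
subtract pairs → two planes through P
plane₁₂: -0.9114x+0.5299y+-0.1442z = 0.0012
Cramer: x(z) = -0.0021-0.1355z;  y(z) = -0.0013+0.0391z
into |P−O₁|² = l²: 1.0199z² + 0.0004z + -0.0654 = 0;  Δ = 0.2668;  z = -0.2534 or 0.2530 → z<0 root = -0.2534
x = 0.0323, y = -0.0112

(0.0323, -0.0112, -0.2534)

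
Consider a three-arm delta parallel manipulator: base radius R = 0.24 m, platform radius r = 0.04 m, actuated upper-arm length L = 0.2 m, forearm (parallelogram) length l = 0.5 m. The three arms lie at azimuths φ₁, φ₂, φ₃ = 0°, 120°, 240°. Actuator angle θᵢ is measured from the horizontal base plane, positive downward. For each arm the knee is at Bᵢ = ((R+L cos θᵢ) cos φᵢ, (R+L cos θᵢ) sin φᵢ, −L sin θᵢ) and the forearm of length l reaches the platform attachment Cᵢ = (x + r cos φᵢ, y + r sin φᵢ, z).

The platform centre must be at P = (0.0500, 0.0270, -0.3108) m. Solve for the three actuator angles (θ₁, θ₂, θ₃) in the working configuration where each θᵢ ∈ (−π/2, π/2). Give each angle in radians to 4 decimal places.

θ₁ = -0.2622, θ₂ = 0.0871, θ₃ = 0.3492

rotate P by −φ1: (0.0500, 0.0270, -0.3108)
  A cos θ + B sin θ = C:  0.1500·cos θ + -0.3108·sin θ = 0.2254
  √(A²+B²)=0.3451;  θ1 = -1.1211+0.8589 ≈ -0.2622
rotate P by −φ2: (-0.0016, -0.0568, -0.3108)
  A cos θ + B sin θ = C:  0.2016·cos θ + -0.3108·sin θ = 0.1738
  γ=atan2(-0.3108,0.2016)=-0.9953;  ψ=arccos(0.4692)=1.0824;  θ2=γ+ψ≈0.0871
arm 3 (φ=240.0°): x'=-0.0484, y'=0.0298
  A cos θ + B sin θ = C:  0.2484·cos θ + -0.3108·sin θ = 0.1271
  γ=atan2(-0.3108,0.2484)=-0.8966;  ψ=arccos(0.3193)=1.2458;  θ3=γ+ψ≈0.3492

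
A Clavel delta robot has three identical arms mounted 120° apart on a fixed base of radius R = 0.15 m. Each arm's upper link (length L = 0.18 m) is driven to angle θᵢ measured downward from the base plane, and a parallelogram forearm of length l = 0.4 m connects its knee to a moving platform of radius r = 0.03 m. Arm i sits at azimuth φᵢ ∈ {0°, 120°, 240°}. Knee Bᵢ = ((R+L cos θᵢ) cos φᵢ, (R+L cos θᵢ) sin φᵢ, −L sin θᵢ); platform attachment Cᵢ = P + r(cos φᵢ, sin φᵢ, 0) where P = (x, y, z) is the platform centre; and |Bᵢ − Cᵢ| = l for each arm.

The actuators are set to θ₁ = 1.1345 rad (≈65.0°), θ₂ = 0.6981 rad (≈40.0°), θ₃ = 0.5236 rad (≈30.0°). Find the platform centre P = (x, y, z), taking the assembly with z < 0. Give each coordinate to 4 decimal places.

(-0.1033, -0.0264, -0.4271)

S1 = (0.1961·cos0.0°, 0.1961·sin0.0°, -0.1631) = (0.1961, 0.0000, -0.1631)
S2 = (0.2579·cos120.0°, 0.2579·sin120.0°, -0.1157) = (-0.1289, 0.2233, -0.1157)
S3 = (0.2759·cos240.0°, 0.2759·sin240.0°, -0.0900) = (-0.1379, -0.2389, -0.0900)
eliminate P² terms by subtracting sphere 1 from 2 and 3
[-0.6500 0.4467 0.0949]·P = 0.0148;  [-0.6680 -0.4778 0.1463]·P = 0.0192
Cramer: x(z) = -0.0257+0.1817z;  y(z) = -0.0042+0.0521z
sphere 1 gives Az²+Bz+C=0 with A=1.0357, B=0.2452, C=-0.0842;  B²−4AC=0.4089;  roots -0.4271, 0.1903;  negative root z = -0.4271
x = -0.1033, y = -0.0264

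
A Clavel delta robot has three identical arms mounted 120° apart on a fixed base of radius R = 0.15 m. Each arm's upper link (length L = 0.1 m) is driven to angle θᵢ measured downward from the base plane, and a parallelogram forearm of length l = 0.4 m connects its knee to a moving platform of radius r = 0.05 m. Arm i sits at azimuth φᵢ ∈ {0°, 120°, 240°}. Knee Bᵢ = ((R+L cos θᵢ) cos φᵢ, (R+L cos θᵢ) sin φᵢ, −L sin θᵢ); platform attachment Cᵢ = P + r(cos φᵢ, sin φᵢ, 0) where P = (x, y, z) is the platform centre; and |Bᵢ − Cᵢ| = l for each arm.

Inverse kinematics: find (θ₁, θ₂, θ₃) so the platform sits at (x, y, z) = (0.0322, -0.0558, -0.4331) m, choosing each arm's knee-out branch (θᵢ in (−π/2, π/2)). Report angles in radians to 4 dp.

arm 1 (φ=0.0°): x'=0.0322, y'=-0.0558
  A=0.0678, B=-0.4331, C=(l²−L²−A²−y'²−z²)/(2L)=-0.2264
  θ1 = atan2(B,A) + arccos(C/0.4384) = 0.6981
φ2=120.0° → target in arm frame (-0.0644, 0.0000)
  A=0.1644, B=-0.4331, C=(l²−L²−A²−y'²−z²)/(2L)=-0.3231
  √(A²+B²)=0.4633;  θ2 = -1.2080+2.3425 ≈ 1.1345
rotate P by −φ3: (0.0322, 0.0558, -0.4331)
  A=0.0678, B=-0.4331, C=(l²−L²−A²−y'²−z²)/(2L)=-0.2264
  √(A²+B²)=0.4384;  θ3 = -1.4156+2.1135 ≈ 0.6980

θ₁ = 0.6981, θ₂ = 1.1345, θ₃ = 0.6980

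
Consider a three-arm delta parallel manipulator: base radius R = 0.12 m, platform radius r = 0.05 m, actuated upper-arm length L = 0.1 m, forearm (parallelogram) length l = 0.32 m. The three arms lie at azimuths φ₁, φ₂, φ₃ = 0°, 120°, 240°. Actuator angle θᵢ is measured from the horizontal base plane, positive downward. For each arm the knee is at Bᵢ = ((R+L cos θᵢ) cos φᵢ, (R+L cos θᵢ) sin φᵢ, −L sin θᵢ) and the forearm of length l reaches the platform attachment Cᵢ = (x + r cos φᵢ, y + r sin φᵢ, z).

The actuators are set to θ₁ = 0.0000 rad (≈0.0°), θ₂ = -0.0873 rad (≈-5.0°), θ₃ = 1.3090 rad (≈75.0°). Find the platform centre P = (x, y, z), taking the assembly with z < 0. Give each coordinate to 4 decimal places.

arm 1 at φ=0.0°: e+L cos θ1 = 0.1700;  S1 = (0.1700, 0.0000, 0.0000)
φ2=120.0°: virtual centre (-0.0848, 0.1469, 0.0087), radius l
φ3=240.0°: virtual centre (-0.0479, -0.0830, -0.0966), radius l
|S₂|²−|S₁|² = -0.0001;  |S₃|²−|S₁|² = -0.0104
linear system: -0.5096x+0.2938y = -0.0001−0.0174z; -0.4359x+-0.1661y = -0.0104−-0.1932z
det = 0.2127;  x = 0.0144+-0.2532z,  y = 0.0248+-0.4986z
quadratic in z: (1.3127)z²+(0.0541)z+(-0.0776)=0, √Δ=0.6405 → z ∈ {-0.2646, 0.2233}; z = -0.2646 (taking z<0)
x = 0.0814, y = 0.1567

(0.0814, 0.1567, -0.2646)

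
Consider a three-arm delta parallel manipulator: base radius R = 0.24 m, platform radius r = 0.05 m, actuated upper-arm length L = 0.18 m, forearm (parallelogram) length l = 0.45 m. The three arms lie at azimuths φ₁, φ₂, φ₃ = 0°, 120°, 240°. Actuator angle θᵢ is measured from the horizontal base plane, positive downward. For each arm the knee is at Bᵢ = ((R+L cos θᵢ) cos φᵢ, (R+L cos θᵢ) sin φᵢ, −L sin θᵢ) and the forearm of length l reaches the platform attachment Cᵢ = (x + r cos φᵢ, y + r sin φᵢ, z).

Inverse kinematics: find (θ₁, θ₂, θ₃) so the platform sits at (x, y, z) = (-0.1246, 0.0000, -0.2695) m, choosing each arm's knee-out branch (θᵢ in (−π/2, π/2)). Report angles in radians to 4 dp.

θ₁ = 0.8725, θ₂ = -0.2618, θ₃ = -0.2618

arm 1 (φ=0.0°): x'=-0.1246, y'=0.0000
  A cos θ + B sin θ = C:  0.3146·cos θ + -0.2695·sin θ = -0.0042
  θ1 = atan2(B,A) + arccos(C/0.4143) = 0.8725
rotate P by −φ2: (0.0623, 0.1079, -0.2695)
  A cos θ + B sin θ = C:  0.1277·cos θ + -0.2695·sin θ = 0.1931
  γ=atan2(-0.2695,0.1277)=-1.1283;  ψ=arccos(0.6475)=0.8665;  θ2=γ+ψ≈-0.2618
φ3=240.0° → target in arm frame (0.0623, -0.1079)
  e−x'=0.1277;  (l²−L²−(e−x')²−y'²−z²)/2L = 0.1931
  √(A²+B²)=0.2982;  θ3 = -1.1283+0.8665 ≈ -0.2618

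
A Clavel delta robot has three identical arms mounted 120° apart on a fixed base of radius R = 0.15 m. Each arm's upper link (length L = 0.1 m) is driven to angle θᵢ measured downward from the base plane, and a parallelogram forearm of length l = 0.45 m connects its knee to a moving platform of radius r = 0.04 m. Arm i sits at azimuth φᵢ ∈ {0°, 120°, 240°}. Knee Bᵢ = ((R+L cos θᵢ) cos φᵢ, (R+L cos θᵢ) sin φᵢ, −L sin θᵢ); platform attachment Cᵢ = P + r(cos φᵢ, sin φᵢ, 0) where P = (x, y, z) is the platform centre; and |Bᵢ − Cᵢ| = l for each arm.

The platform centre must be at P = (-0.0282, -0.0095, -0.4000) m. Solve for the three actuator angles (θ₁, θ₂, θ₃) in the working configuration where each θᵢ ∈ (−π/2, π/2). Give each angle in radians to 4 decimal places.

rotate P by −φ1: (-0.0282, -0.0095, -0.4000)
  A=0.1382, B=-0.4000, C=(l²−L²−A²−y'²−z²)/(2L)=0.0666
  γ=atan2(-0.4000,0.1382)=-1.2381;  ψ=arccos(0.1573)=1.4129;  θ1=γ+ψ≈0.1747
φ2=120.0° → target in arm frame (0.0059, 0.0292)
  e−x'=0.1041;  (l²−L²−(e−x')²−y'²−z²)/2L = 0.1040
  γ=atan2(-0.4000,0.1041)=-1.3161;  ψ=arccos(0.2517)=1.3164;  θ2=γ+ψ≈0.0002
rotate P by −φ3: (0.0223, -0.0197, -0.4000)
  A cos θ + B sin θ = C:  0.0877·cos θ + -0.4000·sin θ = 0.1221
  γ=atan2(-0.4000,0.0877)=-1.3550;  ψ=arccos(0.2983)=1.2679;  θ3=γ+ψ≈-0.0871

θ₁ = 0.1747, θ₂ = 0.0002, θ₃ = -0.0871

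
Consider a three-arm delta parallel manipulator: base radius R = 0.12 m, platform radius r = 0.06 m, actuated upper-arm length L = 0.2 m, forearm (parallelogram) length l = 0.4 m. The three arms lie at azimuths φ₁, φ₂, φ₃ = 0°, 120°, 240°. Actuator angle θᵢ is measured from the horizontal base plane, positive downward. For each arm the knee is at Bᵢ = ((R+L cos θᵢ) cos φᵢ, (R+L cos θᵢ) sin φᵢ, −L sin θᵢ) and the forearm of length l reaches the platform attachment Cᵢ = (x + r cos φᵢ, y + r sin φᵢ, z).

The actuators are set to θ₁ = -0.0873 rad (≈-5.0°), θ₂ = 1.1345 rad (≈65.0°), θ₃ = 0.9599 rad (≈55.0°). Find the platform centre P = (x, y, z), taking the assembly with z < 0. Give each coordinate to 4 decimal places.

(0.2318, -0.0431, -0.3793)

arm 1 at φ=0.0°: (R−r)+L cos θ1 = 0.2592;  S1 = (0.2592, 0.0000, 0.0174)
φ2=120.0°: virtual centre (-0.0723, 0.1252, -0.1813), radius l
S3 = (0.1747·cos240.0°, 0.1747·sin240.0°, -0.1638) = (-0.0874, -0.1513, -0.1638)
subtract pairs → two planes through P
plane₁₂: -0.6630x+0.2503y+-0.3974z = -0.0138
det = 0.3742;  x = 0.0179+-0.5640z,  y = -0.0075+0.0939z
quadratic in z: (1.3269)z²+(0.2359)z+(-0.1014)=0, √Δ=0.7706 → z ∈ {-0.3793, 0.2015}; z = -0.3793 (taking z<0)
x = 0.2318, y = -0.0431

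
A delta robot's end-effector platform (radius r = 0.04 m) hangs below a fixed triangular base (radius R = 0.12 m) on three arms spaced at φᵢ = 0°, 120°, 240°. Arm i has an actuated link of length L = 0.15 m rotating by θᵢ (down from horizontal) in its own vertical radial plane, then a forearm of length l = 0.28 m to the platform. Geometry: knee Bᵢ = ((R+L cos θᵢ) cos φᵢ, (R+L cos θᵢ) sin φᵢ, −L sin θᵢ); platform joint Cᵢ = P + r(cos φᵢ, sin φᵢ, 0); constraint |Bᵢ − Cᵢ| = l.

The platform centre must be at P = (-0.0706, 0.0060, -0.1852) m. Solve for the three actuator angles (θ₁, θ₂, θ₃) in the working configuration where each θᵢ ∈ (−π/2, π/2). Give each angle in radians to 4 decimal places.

rotate P by −φ1: (-0.0706, 0.0060, -0.1852)
  e−x'=0.1506;  (l²−L²−(e−x')²−y'²−z²)/2L = -0.0037
  √(A²+B²)=0.2387;  θ1 = -0.8881+1.5864 ≈ 0.6983
rotate P by −φ2: (0.0405, 0.0581, -0.1852)
  A cos θ + B sin θ = C:  0.0395·cos θ + -0.1852·sin θ = 0.0555
  θ2 = atan2(B,A) + arccos(C/0.1894) = -0.0875
φ3=240.0° → target in arm frame (0.0301, -0.0641)
  A cos θ + B sin θ = C:  0.0499·cos θ + -0.1852·sin θ = 0.0500
  θ3 = atan2(B,A) + arccos(C/0.1918) = -0.0005

θ₁ = 0.6983, θ₂ = -0.0875, θ₃ = -0.0005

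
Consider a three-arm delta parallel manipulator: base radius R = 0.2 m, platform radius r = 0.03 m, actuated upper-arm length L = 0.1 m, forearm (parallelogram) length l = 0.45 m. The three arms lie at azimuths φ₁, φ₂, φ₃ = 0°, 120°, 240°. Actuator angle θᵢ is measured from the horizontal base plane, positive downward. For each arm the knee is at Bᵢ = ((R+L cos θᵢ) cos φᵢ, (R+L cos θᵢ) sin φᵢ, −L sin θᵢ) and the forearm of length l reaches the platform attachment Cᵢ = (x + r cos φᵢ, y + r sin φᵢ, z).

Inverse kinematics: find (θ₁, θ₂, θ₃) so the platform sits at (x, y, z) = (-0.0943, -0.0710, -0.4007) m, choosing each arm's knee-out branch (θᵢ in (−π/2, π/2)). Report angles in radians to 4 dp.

arm 1 (φ=0.0°): x'=-0.0943, y'=-0.0710
  A=0.2643, B=-0.4007, C=(l²−L²−A²−y'²−z²)/(2L)=-0.2148
  √(A²+B²)=0.4800;  θ1 = -0.9877+2.0347 ≈ 1.0470
arm 2 (φ=120.0°): x'=-0.0143, y'=0.1172
  A cos θ + B sin θ = C:  0.1843·cos θ + -0.4007·sin θ = -0.0788
  √(A²+B²)=0.4411;  θ2 = -1.1396+1.7505 ≈ 0.6109
rotate P by −φ3: (0.1086, -0.0462, -0.4007)
  e−x'=0.0614;  (l²−L²−(e−x')²−y'²−z²)/2L = 0.1302
  γ=atan2(-0.4007,0.0614)=-1.4188;  ψ=arccos(0.3212)=1.2438;  θ3=γ+ψ≈-0.1751

θ₁ = 1.0470, θ₂ = 0.6109, θ₃ = -0.1751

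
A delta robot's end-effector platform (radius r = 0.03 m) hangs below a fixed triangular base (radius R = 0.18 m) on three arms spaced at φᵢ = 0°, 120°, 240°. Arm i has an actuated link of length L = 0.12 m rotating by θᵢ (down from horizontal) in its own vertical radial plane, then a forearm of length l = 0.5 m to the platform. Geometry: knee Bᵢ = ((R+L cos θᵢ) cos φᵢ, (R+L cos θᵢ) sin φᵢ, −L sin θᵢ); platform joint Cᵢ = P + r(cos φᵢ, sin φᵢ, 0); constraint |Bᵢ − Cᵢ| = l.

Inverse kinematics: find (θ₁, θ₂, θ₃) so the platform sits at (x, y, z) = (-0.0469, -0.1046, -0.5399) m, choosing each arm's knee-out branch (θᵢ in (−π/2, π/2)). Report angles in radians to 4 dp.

φ1=0.0° → target in arm frame (-0.0469, -0.1046)
  A cos θ + B sin θ = C:  0.1969·cos θ + -0.5399·sin θ = -0.4400
  θ1 = atan2(B,A) + arccos(C/0.5747) = 1.2218
φ2=120.0° → target in arm frame (-0.0671, 0.0929)
  A cos θ + B sin θ = C:  0.2171·cos θ + -0.5399·sin θ = -0.4653
  γ=atan2(-0.5399,0.2171)=-1.1884;  ψ=arccos(-0.7996)=2.4974;  θ2=γ+ψ≈1.3090
φ3=240.0° → target in arm frame (0.1140, 0.0117)
  e−x'=0.0360;  (l²−L²−(e−x')²−y'²−z²)/2L = -0.2388
  γ=atan2(-0.5399,0.0360)=-1.5043;  ψ=arccos(-0.4414)=2.0280;  θ3=γ+ψ≈0.5237

θ₁ = 1.2218, θ₂ = 1.3090, θ₃ = 0.5237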